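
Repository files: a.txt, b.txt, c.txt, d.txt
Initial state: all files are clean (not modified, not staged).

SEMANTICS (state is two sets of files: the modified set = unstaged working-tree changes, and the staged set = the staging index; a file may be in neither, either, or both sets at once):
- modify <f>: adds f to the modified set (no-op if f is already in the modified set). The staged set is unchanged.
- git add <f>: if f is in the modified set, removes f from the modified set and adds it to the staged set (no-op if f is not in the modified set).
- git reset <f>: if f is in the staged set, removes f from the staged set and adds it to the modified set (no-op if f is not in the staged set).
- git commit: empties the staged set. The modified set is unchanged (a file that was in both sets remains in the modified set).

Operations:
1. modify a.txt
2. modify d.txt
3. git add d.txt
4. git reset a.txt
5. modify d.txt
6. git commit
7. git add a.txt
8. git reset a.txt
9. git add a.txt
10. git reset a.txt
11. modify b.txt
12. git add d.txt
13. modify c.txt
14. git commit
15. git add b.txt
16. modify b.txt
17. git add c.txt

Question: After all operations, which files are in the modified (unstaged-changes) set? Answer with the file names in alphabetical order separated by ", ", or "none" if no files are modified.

Answer: a.txt, b.txt

Derivation:
After op 1 (modify a.txt): modified={a.txt} staged={none}
After op 2 (modify d.txt): modified={a.txt, d.txt} staged={none}
After op 3 (git add d.txt): modified={a.txt} staged={d.txt}
After op 4 (git reset a.txt): modified={a.txt} staged={d.txt}
After op 5 (modify d.txt): modified={a.txt, d.txt} staged={d.txt}
After op 6 (git commit): modified={a.txt, d.txt} staged={none}
After op 7 (git add a.txt): modified={d.txt} staged={a.txt}
After op 8 (git reset a.txt): modified={a.txt, d.txt} staged={none}
After op 9 (git add a.txt): modified={d.txt} staged={a.txt}
After op 10 (git reset a.txt): modified={a.txt, d.txt} staged={none}
After op 11 (modify b.txt): modified={a.txt, b.txt, d.txt} staged={none}
After op 12 (git add d.txt): modified={a.txt, b.txt} staged={d.txt}
After op 13 (modify c.txt): modified={a.txt, b.txt, c.txt} staged={d.txt}
After op 14 (git commit): modified={a.txt, b.txt, c.txt} staged={none}
After op 15 (git add b.txt): modified={a.txt, c.txt} staged={b.txt}
After op 16 (modify b.txt): modified={a.txt, b.txt, c.txt} staged={b.txt}
After op 17 (git add c.txt): modified={a.txt, b.txt} staged={b.txt, c.txt}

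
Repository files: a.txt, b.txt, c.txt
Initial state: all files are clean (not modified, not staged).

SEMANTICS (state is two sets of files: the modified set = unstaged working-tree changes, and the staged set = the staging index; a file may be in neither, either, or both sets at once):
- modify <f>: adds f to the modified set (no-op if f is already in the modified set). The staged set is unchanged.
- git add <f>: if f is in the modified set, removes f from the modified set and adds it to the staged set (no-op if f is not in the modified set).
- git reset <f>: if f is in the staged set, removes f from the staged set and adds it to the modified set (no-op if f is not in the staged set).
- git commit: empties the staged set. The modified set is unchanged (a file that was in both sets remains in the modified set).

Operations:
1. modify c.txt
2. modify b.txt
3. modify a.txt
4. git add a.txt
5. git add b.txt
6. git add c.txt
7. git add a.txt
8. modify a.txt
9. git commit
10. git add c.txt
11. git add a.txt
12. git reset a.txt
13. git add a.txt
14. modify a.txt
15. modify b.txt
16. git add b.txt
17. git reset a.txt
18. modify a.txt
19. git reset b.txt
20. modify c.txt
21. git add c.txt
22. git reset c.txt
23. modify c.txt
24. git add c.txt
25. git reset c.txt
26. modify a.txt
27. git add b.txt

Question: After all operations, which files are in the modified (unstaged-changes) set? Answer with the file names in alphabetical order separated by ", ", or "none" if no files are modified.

Answer: a.txt, c.txt

Derivation:
After op 1 (modify c.txt): modified={c.txt} staged={none}
After op 2 (modify b.txt): modified={b.txt, c.txt} staged={none}
After op 3 (modify a.txt): modified={a.txt, b.txt, c.txt} staged={none}
After op 4 (git add a.txt): modified={b.txt, c.txt} staged={a.txt}
After op 5 (git add b.txt): modified={c.txt} staged={a.txt, b.txt}
After op 6 (git add c.txt): modified={none} staged={a.txt, b.txt, c.txt}
After op 7 (git add a.txt): modified={none} staged={a.txt, b.txt, c.txt}
After op 8 (modify a.txt): modified={a.txt} staged={a.txt, b.txt, c.txt}
After op 9 (git commit): modified={a.txt} staged={none}
After op 10 (git add c.txt): modified={a.txt} staged={none}
After op 11 (git add a.txt): modified={none} staged={a.txt}
After op 12 (git reset a.txt): modified={a.txt} staged={none}
After op 13 (git add a.txt): modified={none} staged={a.txt}
After op 14 (modify a.txt): modified={a.txt} staged={a.txt}
After op 15 (modify b.txt): modified={a.txt, b.txt} staged={a.txt}
After op 16 (git add b.txt): modified={a.txt} staged={a.txt, b.txt}
After op 17 (git reset a.txt): modified={a.txt} staged={b.txt}
After op 18 (modify a.txt): modified={a.txt} staged={b.txt}
After op 19 (git reset b.txt): modified={a.txt, b.txt} staged={none}
After op 20 (modify c.txt): modified={a.txt, b.txt, c.txt} staged={none}
After op 21 (git add c.txt): modified={a.txt, b.txt} staged={c.txt}
After op 22 (git reset c.txt): modified={a.txt, b.txt, c.txt} staged={none}
After op 23 (modify c.txt): modified={a.txt, b.txt, c.txt} staged={none}
After op 24 (git add c.txt): modified={a.txt, b.txt} staged={c.txt}
After op 25 (git reset c.txt): modified={a.txt, b.txt, c.txt} staged={none}
After op 26 (modify a.txt): modified={a.txt, b.txt, c.txt} staged={none}
After op 27 (git add b.txt): modified={a.txt, c.txt} staged={b.txt}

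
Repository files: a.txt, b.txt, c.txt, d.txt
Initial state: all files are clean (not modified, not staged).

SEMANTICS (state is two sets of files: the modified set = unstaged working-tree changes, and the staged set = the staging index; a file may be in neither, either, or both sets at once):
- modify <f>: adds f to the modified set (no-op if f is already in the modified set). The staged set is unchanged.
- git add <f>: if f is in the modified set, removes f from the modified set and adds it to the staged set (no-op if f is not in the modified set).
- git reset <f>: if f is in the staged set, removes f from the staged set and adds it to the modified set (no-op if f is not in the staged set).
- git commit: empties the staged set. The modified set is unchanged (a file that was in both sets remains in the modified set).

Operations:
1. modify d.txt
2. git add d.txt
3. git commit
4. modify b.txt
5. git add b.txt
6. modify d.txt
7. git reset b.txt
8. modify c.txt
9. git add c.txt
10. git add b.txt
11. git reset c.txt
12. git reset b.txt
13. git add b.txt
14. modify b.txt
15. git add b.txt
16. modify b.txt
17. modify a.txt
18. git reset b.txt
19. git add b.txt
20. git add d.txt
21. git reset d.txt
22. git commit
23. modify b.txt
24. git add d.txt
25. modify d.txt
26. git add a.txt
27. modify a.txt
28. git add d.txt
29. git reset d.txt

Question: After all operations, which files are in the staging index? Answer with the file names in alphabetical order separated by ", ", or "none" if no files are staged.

Answer: a.txt

Derivation:
After op 1 (modify d.txt): modified={d.txt} staged={none}
After op 2 (git add d.txt): modified={none} staged={d.txt}
After op 3 (git commit): modified={none} staged={none}
After op 4 (modify b.txt): modified={b.txt} staged={none}
After op 5 (git add b.txt): modified={none} staged={b.txt}
After op 6 (modify d.txt): modified={d.txt} staged={b.txt}
After op 7 (git reset b.txt): modified={b.txt, d.txt} staged={none}
After op 8 (modify c.txt): modified={b.txt, c.txt, d.txt} staged={none}
After op 9 (git add c.txt): modified={b.txt, d.txt} staged={c.txt}
After op 10 (git add b.txt): modified={d.txt} staged={b.txt, c.txt}
After op 11 (git reset c.txt): modified={c.txt, d.txt} staged={b.txt}
After op 12 (git reset b.txt): modified={b.txt, c.txt, d.txt} staged={none}
After op 13 (git add b.txt): modified={c.txt, d.txt} staged={b.txt}
After op 14 (modify b.txt): modified={b.txt, c.txt, d.txt} staged={b.txt}
After op 15 (git add b.txt): modified={c.txt, d.txt} staged={b.txt}
After op 16 (modify b.txt): modified={b.txt, c.txt, d.txt} staged={b.txt}
After op 17 (modify a.txt): modified={a.txt, b.txt, c.txt, d.txt} staged={b.txt}
After op 18 (git reset b.txt): modified={a.txt, b.txt, c.txt, d.txt} staged={none}
After op 19 (git add b.txt): modified={a.txt, c.txt, d.txt} staged={b.txt}
After op 20 (git add d.txt): modified={a.txt, c.txt} staged={b.txt, d.txt}
After op 21 (git reset d.txt): modified={a.txt, c.txt, d.txt} staged={b.txt}
After op 22 (git commit): modified={a.txt, c.txt, d.txt} staged={none}
After op 23 (modify b.txt): modified={a.txt, b.txt, c.txt, d.txt} staged={none}
After op 24 (git add d.txt): modified={a.txt, b.txt, c.txt} staged={d.txt}
After op 25 (modify d.txt): modified={a.txt, b.txt, c.txt, d.txt} staged={d.txt}
After op 26 (git add a.txt): modified={b.txt, c.txt, d.txt} staged={a.txt, d.txt}
After op 27 (modify a.txt): modified={a.txt, b.txt, c.txt, d.txt} staged={a.txt, d.txt}
After op 28 (git add d.txt): modified={a.txt, b.txt, c.txt} staged={a.txt, d.txt}
After op 29 (git reset d.txt): modified={a.txt, b.txt, c.txt, d.txt} staged={a.txt}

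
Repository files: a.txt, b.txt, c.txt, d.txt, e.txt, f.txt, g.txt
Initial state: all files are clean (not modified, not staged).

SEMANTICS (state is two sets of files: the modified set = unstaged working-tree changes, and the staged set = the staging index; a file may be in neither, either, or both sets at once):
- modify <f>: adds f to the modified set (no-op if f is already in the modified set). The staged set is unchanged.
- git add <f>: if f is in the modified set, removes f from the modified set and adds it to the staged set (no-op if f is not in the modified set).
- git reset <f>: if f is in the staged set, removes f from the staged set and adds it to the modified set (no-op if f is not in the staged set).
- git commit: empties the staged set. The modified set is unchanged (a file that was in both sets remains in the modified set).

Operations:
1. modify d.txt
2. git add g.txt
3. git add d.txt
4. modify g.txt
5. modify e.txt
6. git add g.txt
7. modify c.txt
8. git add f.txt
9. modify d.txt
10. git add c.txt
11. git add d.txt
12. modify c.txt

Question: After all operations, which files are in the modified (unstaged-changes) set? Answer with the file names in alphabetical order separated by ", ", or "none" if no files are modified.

After op 1 (modify d.txt): modified={d.txt} staged={none}
After op 2 (git add g.txt): modified={d.txt} staged={none}
After op 3 (git add d.txt): modified={none} staged={d.txt}
After op 4 (modify g.txt): modified={g.txt} staged={d.txt}
After op 5 (modify e.txt): modified={e.txt, g.txt} staged={d.txt}
After op 6 (git add g.txt): modified={e.txt} staged={d.txt, g.txt}
After op 7 (modify c.txt): modified={c.txt, e.txt} staged={d.txt, g.txt}
After op 8 (git add f.txt): modified={c.txt, e.txt} staged={d.txt, g.txt}
After op 9 (modify d.txt): modified={c.txt, d.txt, e.txt} staged={d.txt, g.txt}
After op 10 (git add c.txt): modified={d.txt, e.txt} staged={c.txt, d.txt, g.txt}
After op 11 (git add d.txt): modified={e.txt} staged={c.txt, d.txt, g.txt}
After op 12 (modify c.txt): modified={c.txt, e.txt} staged={c.txt, d.txt, g.txt}

Answer: c.txt, e.txt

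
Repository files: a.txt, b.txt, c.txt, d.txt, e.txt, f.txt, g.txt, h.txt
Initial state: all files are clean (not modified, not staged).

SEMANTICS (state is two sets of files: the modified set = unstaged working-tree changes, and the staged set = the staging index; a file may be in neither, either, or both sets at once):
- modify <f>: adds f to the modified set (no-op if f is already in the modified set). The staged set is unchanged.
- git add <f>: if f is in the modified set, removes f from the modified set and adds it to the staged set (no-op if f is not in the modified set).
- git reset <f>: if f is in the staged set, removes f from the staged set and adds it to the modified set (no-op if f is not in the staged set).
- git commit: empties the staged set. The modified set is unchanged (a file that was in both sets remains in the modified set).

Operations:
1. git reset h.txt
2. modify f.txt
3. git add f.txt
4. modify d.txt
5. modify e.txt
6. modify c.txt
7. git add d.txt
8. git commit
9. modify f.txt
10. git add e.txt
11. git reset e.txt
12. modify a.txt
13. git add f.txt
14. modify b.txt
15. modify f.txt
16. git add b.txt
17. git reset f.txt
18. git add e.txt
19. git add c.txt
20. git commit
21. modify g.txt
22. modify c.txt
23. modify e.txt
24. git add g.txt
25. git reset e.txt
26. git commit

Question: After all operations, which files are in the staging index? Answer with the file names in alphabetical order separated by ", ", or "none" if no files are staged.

Answer: none

Derivation:
After op 1 (git reset h.txt): modified={none} staged={none}
After op 2 (modify f.txt): modified={f.txt} staged={none}
After op 3 (git add f.txt): modified={none} staged={f.txt}
After op 4 (modify d.txt): modified={d.txt} staged={f.txt}
After op 5 (modify e.txt): modified={d.txt, e.txt} staged={f.txt}
After op 6 (modify c.txt): modified={c.txt, d.txt, e.txt} staged={f.txt}
After op 7 (git add d.txt): modified={c.txt, e.txt} staged={d.txt, f.txt}
After op 8 (git commit): modified={c.txt, e.txt} staged={none}
After op 9 (modify f.txt): modified={c.txt, e.txt, f.txt} staged={none}
After op 10 (git add e.txt): modified={c.txt, f.txt} staged={e.txt}
After op 11 (git reset e.txt): modified={c.txt, e.txt, f.txt} staged={none}
After op 12 (modify a.txt): modified={a.txt, c.txt, e.txt, f.txt} staged={none}
After op 13 (git add f.txt): modified={a.txt, c.txt, e.txt} staged={f.txt}
After op 14 (modify b.txt): modified={a.txt, b.txt, c.txt, e.txt} staged={f.txt}
After op 15 (modify f.txt): modified={a.txt, b.txt, c.txt, e.txt, f.txt} staged={f.txt}
After op 16 (git add b.txt): modified={a.txt, c.txt, e.txt, f.txt} staged={b.txt, f.txt}
After op 17 (git reset f.txt): modified={a.txt, c.txt, e.txt, f.txt} staged={b.txt}
After op 18 (git add e.txt): modified={a.txt, c.txt, f.txt} staged={b.txt, e.txt}
After op 19 (git add c.txt): modified={a.txt, f.txt} staged={b.txt, c.txt, e.txt}
After op 20 (git commit): modified={a.txt, f.txt} staged={none}
After op 21 (modify g.txt): modified={a.txt, f.txt, g.txt} staged={none}
After op 22 (modify c.txt): modified={a.txt, c.txt, f.txt, g.txt} staged={none}
After op 23 (modify e.txt): modified={a.txt, c.txt, e.txt, f.txt, g.txt} staged={none}
After op 24 (git add g.txt): modified={a.txt, c.txt, e.txt, f.txt} staged={g.txt}
After op 25 (git reset e.txt): modified={a.txt, c.txt, e.txt, f.txt} staged={g.txt}
After op 26 (git commit): modified={a.txt, c.txt, e.txt, f.txt} staged={none}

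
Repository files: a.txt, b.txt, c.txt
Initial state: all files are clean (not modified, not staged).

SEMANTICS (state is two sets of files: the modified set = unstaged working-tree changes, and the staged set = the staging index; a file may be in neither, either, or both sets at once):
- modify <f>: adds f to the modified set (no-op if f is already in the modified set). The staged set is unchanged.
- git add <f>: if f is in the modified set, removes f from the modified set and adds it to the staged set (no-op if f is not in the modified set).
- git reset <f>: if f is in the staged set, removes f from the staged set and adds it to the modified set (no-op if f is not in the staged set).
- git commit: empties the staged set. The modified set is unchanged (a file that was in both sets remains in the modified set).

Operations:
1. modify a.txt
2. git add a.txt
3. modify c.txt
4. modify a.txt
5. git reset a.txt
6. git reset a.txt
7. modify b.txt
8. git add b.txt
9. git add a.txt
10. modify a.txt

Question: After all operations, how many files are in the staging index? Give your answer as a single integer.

After op 1 (modify a.txt): modified={a.txt} staged={none}
After op 2 (git add a.txt): modified={none} staged={a.txt}
After op 3 (modify c.txt): modified={c.txt} staged={a.txt}
After op 4 (modify a.txt): modified={a.txt, c.txt} staged={a.txt}
After op 5 (git reset a.txt): modified={a.txt, c.txt} staged={none}
After op 6 (git reset a.txt): modified={a.txt, c.txt} staged={none}
After op 7 (modify b.txt): modified={a.txt, b.txt, c.txt} staged={none}
After op 8 (git add b.txt): modified={a.txt, c.txt} staged={b.txt}
After op 9 (git add a.txt): modified={c.txt} staged={a.txt, b.txt}
After op 10 (modify a.txt): modified={a.txt, c.txt} staged={a.txt, b.txt}
Final staged set: {a.txt, b.txt} -> count=2

Answer: 2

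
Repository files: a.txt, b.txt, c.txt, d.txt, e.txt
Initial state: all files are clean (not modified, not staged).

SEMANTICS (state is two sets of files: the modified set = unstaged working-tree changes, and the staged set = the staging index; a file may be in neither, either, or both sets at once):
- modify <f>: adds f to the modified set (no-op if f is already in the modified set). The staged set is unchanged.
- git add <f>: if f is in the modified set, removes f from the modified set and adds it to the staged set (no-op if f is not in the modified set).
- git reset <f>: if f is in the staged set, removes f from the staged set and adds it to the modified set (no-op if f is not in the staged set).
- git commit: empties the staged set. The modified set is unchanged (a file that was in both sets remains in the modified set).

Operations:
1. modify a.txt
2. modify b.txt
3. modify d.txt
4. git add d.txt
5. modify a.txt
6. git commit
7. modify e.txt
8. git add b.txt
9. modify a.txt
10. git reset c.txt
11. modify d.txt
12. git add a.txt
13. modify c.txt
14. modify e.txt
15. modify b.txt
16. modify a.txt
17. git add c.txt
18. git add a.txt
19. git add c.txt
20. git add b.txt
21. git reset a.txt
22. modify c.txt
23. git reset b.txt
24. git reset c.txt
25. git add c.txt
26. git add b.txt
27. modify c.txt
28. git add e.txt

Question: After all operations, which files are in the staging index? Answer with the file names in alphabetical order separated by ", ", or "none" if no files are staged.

After op 1 (modify a.txt): modified={a.txt} staged={none}
After op 2 (modify b.txt): modified={a.txt, b.txt} staged={none}
After op 3 (modify d.txt): modified={a.txt, b.txt, d.txt} staged={none}
After op 4 (git add d.txt): modified={a.txt, b.txt} staged={d.txt}
After op 5 (modify a.txt): modified={a.txt, b.txt} staged={d.txt}
After op 6 (git commit): modified={a.txt, b.txt} staged={none}
After op 7 (modify e.txt): modified={a.txt, b.txt, e.txt} staged={none}
After op 8 (git add b.txt): modified={a.txt, e.txt} staged={b.txt}
After op 9 (modify a.txt): modified={a.txt, e.txt} staged={b.txt}
After op 10 (git reset c.txt): modified={a.txt, e.txt} staged={b.txt}
After op 11 (modify d.txt): modified={a.txt, d.txt, e.txt} staged={b.txt}
After op 12 (git add a.txt): modified={d.txt, e.txt} staged={a.txt, b.txt}
After op 13 (modify c.txt): modified={c.txt, d.txt, e.txt} staged={a.txt, b.txt}
After op 14 (modify e.txt): modified={c.txt, d.txt, e.txt} staged={a.txt, b.txt}
After op 15 (modify b.txt): modified={b.txt, c.txt, d.txt, e.txt} staged={a.txt, b.txt}
After op 16 (modify a.txt): modified={a.txt, b.txt, c.txt, d.txt, e.txt} staged={a.txt, b.txt}
After op 17 (git add c.txt): modified={a.txt, b.txt, d.txt, e.txt} staged={a.txt, b.txt, c.txt}
After op 18 (git add a.txt): modified={b.txt, d.txt, e.txt} staged={a.txt, b.txt, c.txt}
After op 19 (git add c.txt): modified={b.txt, d.txt, e.txt} staged={a.txt, b.txt, c.txt}
After op 20 (git add b.txt): modified={d.txt, e.txt} staged={a.txt, b.txt, c.txt}
After op 21 (git reset a.txt): modified={a.txt, d.txt, e.txt} staged={b.txt, c.txt}
After op 22 (modify c.txt): modified={a.txt, c.txt, d.txt, e.txt} staged={b.txt, c.txt}
After op 23 (git reset b.txt): modified={a.txt, b.txt, c.txt, d.txt, e.txt} staged={c.txt}
After op 24 (git reset c.txt): modified={a.txt, b.txt, c.txt, d.txt, e.txt} staged={none}
After op 25 (git add c.txt): modified={a.txt, b.txt, d.txt, e.txt} staged={c.txt}
After op 26 (git add b.txt): modified={a.txt, d.txt, e.txt} staged={b.txt, c.txt}
After op 27 (modify c.txt): modified={a.txt, c.txt, d.txt, e.txt} staged={b.txt, c.txt}
After op 28 (git add e.txt): modified={a.txt, c.txt, d.txt} staged={b.txt, c.txt, e.txt}

Answer: b.txt, c.txt, e.txt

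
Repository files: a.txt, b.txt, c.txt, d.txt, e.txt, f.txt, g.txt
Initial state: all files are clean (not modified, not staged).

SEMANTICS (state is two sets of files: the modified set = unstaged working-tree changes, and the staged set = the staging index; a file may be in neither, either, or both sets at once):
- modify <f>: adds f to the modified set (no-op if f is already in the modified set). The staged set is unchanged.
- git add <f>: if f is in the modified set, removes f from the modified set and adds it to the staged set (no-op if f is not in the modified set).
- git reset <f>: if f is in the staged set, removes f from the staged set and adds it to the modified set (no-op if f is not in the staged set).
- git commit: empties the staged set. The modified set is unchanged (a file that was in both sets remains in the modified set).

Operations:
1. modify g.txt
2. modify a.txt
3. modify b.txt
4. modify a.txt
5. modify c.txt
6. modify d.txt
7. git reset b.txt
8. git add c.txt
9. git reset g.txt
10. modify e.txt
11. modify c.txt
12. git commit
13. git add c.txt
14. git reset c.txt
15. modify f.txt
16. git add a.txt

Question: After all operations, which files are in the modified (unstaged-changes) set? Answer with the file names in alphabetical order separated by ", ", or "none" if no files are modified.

After op 1 (modify g.txt): modified={g.txt} staged={none}
After op 2 (modify a.txt): modified={a.txt, g.txt} staged={none}
After op 3 (modify b.txt): modified={a.txt, b.txt, g.txt} staged={none}
After op 4 (modify a.txt): modified={a.txt, b.txt, g.txt} staged={none}
After op 5 (modify c.txt): modified={a.txt, b.txt, c.txt, g.txt} staged={none}
After op 6 (modify d.txt): modified={a.txt, b.txt, c.txt, d.txt, g.txt} staged={none}
After op 7 (git reset b.txt): modified={a.txt, b.txt, c.txt, d.txt, g.txt} staged={none}
After op 8 (git add c.txt): modified={a.txt, b.txt, d.txt, g.txt} staged={c.txt}
After op 9 (git reset g.txt): modified={a.txt, b.txt, d.txt, g.txt} staged={c.txt}
After op 10 (modify e.txt): modified={a.txt, b.txt, d.txt, e.txt, g.txt} staged={c.txt}
After op 11 (modify c.txt): modified={a.txt, b.txt, c.txt, d.txt, e.txt, g.txt} staged={c.txt}
After op 12 (git commit): modified={a.txt, b.txt, c.txt, d.txt, e.txt, g.txt} staged={none}
After op 13 (git add c.txt): modified={a.txt, b.txt, d.txt, e.txt, g.txt} staged={c.txt}
After op 14 (git reset c.txt): modified={a.txt, b.txt, c.txt, d.txt, e.txt, g.txt} staged={none}
After op 15 (modify f.txt): modified={a.txt, b.txt, c.txt, d.txt, e.txt, f.txt, g.txt} staged={none}
After op 16 (git add a.txt): modified={b.txt, c.txt, d.txt, e.txt, f.txt, g.txt} staged={a.txt}

Answer: b.txt, c.txt, d.txt, e.txt, f.txt, g.txt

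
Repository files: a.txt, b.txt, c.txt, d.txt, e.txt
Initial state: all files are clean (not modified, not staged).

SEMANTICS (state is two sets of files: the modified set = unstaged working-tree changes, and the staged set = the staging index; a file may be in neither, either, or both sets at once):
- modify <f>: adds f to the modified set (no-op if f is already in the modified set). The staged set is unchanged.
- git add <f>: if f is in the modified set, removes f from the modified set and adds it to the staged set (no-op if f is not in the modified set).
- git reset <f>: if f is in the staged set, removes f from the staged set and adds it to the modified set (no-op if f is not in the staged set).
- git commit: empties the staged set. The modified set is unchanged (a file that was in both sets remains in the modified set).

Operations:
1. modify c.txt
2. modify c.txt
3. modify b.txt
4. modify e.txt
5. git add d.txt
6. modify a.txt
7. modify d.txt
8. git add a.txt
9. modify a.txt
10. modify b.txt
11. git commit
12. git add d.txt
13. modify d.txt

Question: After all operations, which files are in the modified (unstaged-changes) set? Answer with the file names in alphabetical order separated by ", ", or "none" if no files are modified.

Answer: a.txt, b.txt, c.txt, d.txt, e.txt

Derivation:
After op 1 (modify c.txt): modified={c.txt} staged={none}
After op 2 (modify c.txt): modified={c.txt} staged={none}
After op 3 (modify b.txt): modified={b.txt, c.txt} staged={none}
After op 4 (modify e.txt): modified={b.txt, c.txt, e.txt} staged={none}
After op 5 (git add d.txt): modified={b.txt, c.txt, e.txt} staged={none}
After op 6 (modify a.txt): modified={a.txt, b.txt, c.txt, e.txt} staged={none}
After op 7 (modify d.txt): modified={a.txt, b.txt, c.txt, d.txt, e.txt} staged={none}
After op 8 (git add a.txt): modified={b.txt, c.txt, d.txt, e.txt} staged={a.txt}
After op 9 (modify a.txt): modified={a.txt, b.txt, c.txt, d.txt, e.txt} staged={a.txt}
After op 10 (modify b.txt): modified={a.txt, b.txt, c.txt, d.txt, e.txt} staged={a.txt}
After op 11 (git commit): modified={a.txt, b.txt, c.txt, d.txt, e.txt} staged={none}
After op 12 (git add d.txt): modified={a.txt, b.txt, c.txt, e.txt} staged={d.txt}
After op 13 (modify d.txt): modified={a.txt, b.txt, c.txt, d.txt, e.txt} staged={d.txt}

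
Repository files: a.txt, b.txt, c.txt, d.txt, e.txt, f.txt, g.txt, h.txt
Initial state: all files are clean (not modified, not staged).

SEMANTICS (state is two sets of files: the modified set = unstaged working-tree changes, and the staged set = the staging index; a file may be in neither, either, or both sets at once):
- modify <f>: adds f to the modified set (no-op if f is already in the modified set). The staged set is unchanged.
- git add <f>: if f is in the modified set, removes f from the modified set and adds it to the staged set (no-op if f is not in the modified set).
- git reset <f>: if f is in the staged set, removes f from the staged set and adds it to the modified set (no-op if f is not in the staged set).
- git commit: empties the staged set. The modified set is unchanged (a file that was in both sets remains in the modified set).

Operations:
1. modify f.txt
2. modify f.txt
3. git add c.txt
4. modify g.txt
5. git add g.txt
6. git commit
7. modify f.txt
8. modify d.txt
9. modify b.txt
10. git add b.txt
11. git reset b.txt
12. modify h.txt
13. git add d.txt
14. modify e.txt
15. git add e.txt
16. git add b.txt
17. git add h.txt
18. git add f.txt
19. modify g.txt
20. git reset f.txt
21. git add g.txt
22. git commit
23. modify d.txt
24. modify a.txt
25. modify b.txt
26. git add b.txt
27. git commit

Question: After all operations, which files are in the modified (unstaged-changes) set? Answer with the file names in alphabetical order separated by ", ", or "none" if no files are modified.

After op 1 (modify f.txt): modified={f.txt} staged={none}
After op 2 (modify f.txt): modified={f.txt} staged={none}
After op 3 (git add c.txt): modified={f.txt} staged={none}
After op 4 (modify g.txt): modified={f.txt, g.txt} staged={none}
After op 5 (git add g.txt): modified={f.txt} staged={g.txt}
After op 6 (git commit): modified={f.txt} staged={none}
After op 7 (modify f.txt): modified={f.txt} staged={none}
After op 8 (modify d.txt): modified={d.txt, f.txt} staged={none}
After op 9 (modify b.txt): modified={b.txt, d.txt, f.txt} staged={none}
After op 10 (git add b.txt): modified={d.txt, f.txt} staged={b.txt}
After op 11 (git reset b.txt): modified={b.txt, d.txt, f.txt} staged={none}
After op 12 (modify h.txt): modified={b.txt, d.txt, f.txt, h.txt} staged={none}
After op 13 (git add d.txt): modified={b.txt, f.txt, h.txt} staged={d.txt}
After op 14 (modify e.txt): modified={b.txt, e.txt, f.txt, h.txt} staged={d.txt}
After op 15 (git add e.txt): modified={b.txt, f.txt, h.txt} staged={d.txt, e.txt}
After op 16 (git add b.txt): modified={f.txt, h.txt} staged={b.txt, d.txt, e.txt}
After op 17 (git add h.txt): modified={f.txt} staged={b.txt, d.txt, e.txt, h.txt}
After op 18 (git add f.txt): modified={none} staged={b.txt, d.txt, e.txt, f.txt, h.txt}
After op 19 (modify g.txt): modified={g.txt} staged={b.txt, d.txt, e.txt, f.txt, h.txt}
After op 20 (git reset f.txt): modified={f.txt, g.txt} staged={b.txt, d.txt, e.txt, h.txt}
After op 21 (git add g.txt): modified={f.txt} staged={b.txt, d.txt, e.txt, g.txt, h.txt}
After op 22 (git commit): modified={f.txt} staged={none}
After op 23 (modify d.txt): modified={d.txt, f.txt} staged={none}
After op 24 (modify a.txt): modified={a.txt, d.txt, f.txt} staged={none}
After op 25 (modify b.txt): modified={a.txt, b.txt, d.txt, f.txt} staged={none}
After op 26 (git add b.txt): modified={a.txt, d.txt, f.txt} staged={b.txt}
After op 27 (git commit): modified={a.txt, d.txt, f.txt} staged={none}

Answer: a.txt, d.txt, f.txt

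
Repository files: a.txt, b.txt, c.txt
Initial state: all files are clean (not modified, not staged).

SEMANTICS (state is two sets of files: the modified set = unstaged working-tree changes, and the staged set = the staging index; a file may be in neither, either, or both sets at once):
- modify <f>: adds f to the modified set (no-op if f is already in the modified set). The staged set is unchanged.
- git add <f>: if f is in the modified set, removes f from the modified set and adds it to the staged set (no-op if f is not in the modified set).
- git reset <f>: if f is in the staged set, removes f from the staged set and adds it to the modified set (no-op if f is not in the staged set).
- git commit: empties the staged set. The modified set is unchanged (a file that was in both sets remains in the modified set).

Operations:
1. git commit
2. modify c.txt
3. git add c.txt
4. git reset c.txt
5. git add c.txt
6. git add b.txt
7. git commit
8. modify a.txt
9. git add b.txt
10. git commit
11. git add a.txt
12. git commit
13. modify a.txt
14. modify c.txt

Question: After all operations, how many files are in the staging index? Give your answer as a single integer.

Answer: 0

Derivation:
After op 1 (git commit): modified={none} staged={none}
After op 2 (modify c.txt): modified={c.txt} staged={none}
After op 3 (git add c.txt): modified={none} staged={c.txt}
After op 4 (git reset c.txt): modified={c.txt} staged={none}
After op 5 (git add c.txt): modified={none} staged={c.txt}
After op 6 (git add b.txt): modified={none} staged={c.txt}
After op 7 (git commit): modified={none} staged={none}
After op 8 (modify a.txt): modified={a.txt} staged={none}
After op 9 (git add b.txt): modified={a.txt} staged={none}
After op 10 (git commit): modified={a.txt} staged={none}
After op 11 (git add a.txt): modified={none} staged={a.txt}
After op 12 (git commit): modified={none} staged={none}
After op 13 (modify a.txt): modified={a.txt} staged={none}
After op 14 (modify c.txt): modified={a.txt, c.txt} staged={none}
Final staged set: {none} -> count=0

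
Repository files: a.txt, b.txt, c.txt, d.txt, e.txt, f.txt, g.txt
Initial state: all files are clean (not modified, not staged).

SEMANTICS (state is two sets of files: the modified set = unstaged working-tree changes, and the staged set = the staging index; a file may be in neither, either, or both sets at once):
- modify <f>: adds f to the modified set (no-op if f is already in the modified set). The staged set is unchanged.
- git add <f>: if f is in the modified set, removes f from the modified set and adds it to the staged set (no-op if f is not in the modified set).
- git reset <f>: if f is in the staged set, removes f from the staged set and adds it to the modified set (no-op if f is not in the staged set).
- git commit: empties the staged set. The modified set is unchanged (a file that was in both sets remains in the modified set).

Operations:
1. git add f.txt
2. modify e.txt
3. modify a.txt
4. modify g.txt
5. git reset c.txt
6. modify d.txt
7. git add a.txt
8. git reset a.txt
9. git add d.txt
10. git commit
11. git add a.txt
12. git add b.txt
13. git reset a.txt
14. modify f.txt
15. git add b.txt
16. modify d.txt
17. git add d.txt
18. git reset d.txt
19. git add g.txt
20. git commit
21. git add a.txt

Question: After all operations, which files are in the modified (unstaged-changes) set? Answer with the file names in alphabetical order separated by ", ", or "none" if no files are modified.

After op 1 (git add f.txt): modified={none} staged={none}
After op 2 (modify e.txt): modified={e.txt} staged={none}
After op 3 (modify a.txt): modified={a.txt, e.txt} staged={none}
After op 4 (modify g.txt): modified={a.txt, e.txt, g.txt} staged={none}
After op 5 (git reset c.txt): modified={a.txt, e.txt, g.txt} staged={none}
After op 6 (modify d.txt): modified={a.txt, d.txt, e.txt, g.txt} staged={none}
After op 7 (git add a.txt): modified={d.txt, e.txt, g.txt} staged={a.txt}
After op 8 (git reset a.txt): modified={a.txt, d.txt, e.txt, g.txt} staged={none}
After op 9 (git add d.txt): modified={a.txt, e.txt, g.txt} staged={d.txt}
After op 10 (git commit): modified={a.txt, e.txt, g.txt} staged={none}
After op 11 (git add a.txt): modified={e.txt, g.txt} staged={a.txt}
After op 12 (git add b.txt): modified={e.txt, g.txt} staged={a.txt}
After op 13 (git reset a.txt): modified={a.txt, e.txt, g.txt} staged={none}
After op 14 (modify f.txt): modified={a.txt, e.txt, f.txt, g.txt} staged={none}
After op 15 (git add b.txt): modified={a.txt, e.txt, f.txt, g.txt} staged={none}
After op 16 (modify d.txt): modified={a.txt, d.txt, e.txt, f.txt, g.txt} staged={none}
After op 17 (git add d.txt): modified={a.txt, e.txt, f.txt, g.txt} staged={d.txt}
After op 18 (git reset d.txt): modified={a.txt, d.txt, e.txt, f.txt, g.txt} staged={none}
After op 19 (git add g.txt): modified={a.txt, d.txt, e.txt, f.txt} staged={g.txt}
After op 20 (git commit): modified={a.txt, d.txt, e.txt, f.txt} staged={none}
After op 21 (git add a.txt): modified={d.txt, e.txt, f.txt} staged={a.txt}

Answer: d.txt, e.txt, f.txt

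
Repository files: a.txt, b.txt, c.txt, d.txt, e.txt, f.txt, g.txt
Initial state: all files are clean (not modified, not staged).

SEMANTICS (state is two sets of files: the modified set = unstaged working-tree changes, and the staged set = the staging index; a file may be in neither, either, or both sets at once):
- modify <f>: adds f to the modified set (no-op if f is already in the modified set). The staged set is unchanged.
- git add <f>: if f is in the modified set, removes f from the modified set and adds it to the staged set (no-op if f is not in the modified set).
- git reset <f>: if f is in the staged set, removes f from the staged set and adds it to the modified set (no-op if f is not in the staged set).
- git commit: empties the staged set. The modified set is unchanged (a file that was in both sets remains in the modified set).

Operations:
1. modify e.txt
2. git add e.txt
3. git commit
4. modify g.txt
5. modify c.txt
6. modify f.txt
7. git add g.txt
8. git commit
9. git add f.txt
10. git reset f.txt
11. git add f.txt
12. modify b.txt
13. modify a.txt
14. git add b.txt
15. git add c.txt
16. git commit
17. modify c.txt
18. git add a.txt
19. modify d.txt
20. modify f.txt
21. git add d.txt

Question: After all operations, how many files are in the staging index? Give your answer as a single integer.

After op 1 (modify e.txt): modified={e.txt} staged={none}
After op 2 (git add e.txt): modified={none} staged={e.txt}
After op 3 (git commit): modified={none} staged={none}
After op 4 (modify g.txt): modified={g.txt} staged={none}
After op 5 (modify c.txt): modified={c.txt, g.txt} staged={none}
After op 6 (modify f.txt): modified={c.txt, f.txt, g.txt} staged={none}
After op 7 (git add g.txt): modified={c.txt, f.txt} staged={g.txt}
After op 8 (git commit): modified={c.txt, f.txt} staged={none}
After op 9 (git add f.txt): modified={c.txt} staged={f.txt}
After op 10 (git reset f.txt): modified={c.txt, f.txt} staged={none}
After op 11 (git add f.txt): modified={c.txt} staged={f.txt}
After op 12 (modify b.txt): modified={b.txt, c.txt} staged={f.txt}
After op 13 (modify a.txt): modified={a.txt, b.txt, c.txt} staged={f.txt}
After op 14 (git add b.txt): modified={a.txt, c.txt} staged={b.txt, f.txt}
After op 15 (git add c.txt): modified={a.txt} staged={b.txt, c.txt, f.txt}
After op 16 (git commit): modified={a.txt} staged={none}
After op 17 (modify c.txt): modified={a.txt, c.txt} staged={none}
After op 18 (git add a.txt): modified={c.txt} staged={a.txt}
After op 19 (modify d.txt): modified={c.txt, d.txt} staged={a.txt}
After op 20 (modify f.txt): modified={c.txt, d.txt, f.txt} staged={a.txt}
After op 21 (git add d.txt): modified={c.txt, f.txt} staged={a.txt, d.txt}
Final staged set: {a.txt, d.txt} -> count=2

Answer: 2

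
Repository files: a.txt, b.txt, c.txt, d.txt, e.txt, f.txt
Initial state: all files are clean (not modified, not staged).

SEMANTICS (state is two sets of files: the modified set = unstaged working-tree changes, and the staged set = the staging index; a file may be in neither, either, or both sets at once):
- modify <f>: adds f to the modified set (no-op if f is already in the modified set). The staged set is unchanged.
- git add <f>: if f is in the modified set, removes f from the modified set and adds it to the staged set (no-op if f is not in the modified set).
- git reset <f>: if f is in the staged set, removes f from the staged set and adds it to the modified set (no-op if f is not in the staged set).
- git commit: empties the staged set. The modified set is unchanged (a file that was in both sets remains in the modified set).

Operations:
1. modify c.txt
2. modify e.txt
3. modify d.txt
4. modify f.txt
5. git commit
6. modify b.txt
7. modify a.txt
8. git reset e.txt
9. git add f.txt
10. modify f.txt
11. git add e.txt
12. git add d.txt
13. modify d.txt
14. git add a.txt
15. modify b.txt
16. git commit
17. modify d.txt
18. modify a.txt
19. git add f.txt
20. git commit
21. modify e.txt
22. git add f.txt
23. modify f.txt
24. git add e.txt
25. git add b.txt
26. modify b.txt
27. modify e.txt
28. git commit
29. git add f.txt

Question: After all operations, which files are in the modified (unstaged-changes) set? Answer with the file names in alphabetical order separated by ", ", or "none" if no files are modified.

Answer: a.txt, b.txt, c.txt, d.txt, e.txt

Derivation:
After op 1 (modify c.txt): modified={c.txt} staged={none}
After op 2 (modify e.txt): modified={c.txt, e.txt} staged={none}
After op 3 (modify d.txt): modified={c.txt, d.txt, e.txt} staged={none}
After op 4 (modify f.txt): modified={c.txt, d.txt, e.txt, f.txt} staged={none}
After op 5 (git commit): modified={c.txt, d.txt, e.txt, f.txt} staged={none}
After op 6 (modify b.txt): modified={b.txt, c.txt, d.txt, e.txt, f.txt} staged={none}
After op 7 (modify a.txt): modified={a.txt, b.txt, c.txt, d.txt, e.txt, f.txt} staged={none}
After op 8 (git reset e.txt): modified={a.txt, b.txt, c.txt, d.txt, e.txt, f.txt} staged={none}
After op 9 (git add f.txt): modified={a.txt, b.txt, c.txt, d.txt, e.txt} staged={f.txt}
After op 10 (modify f.txt): modified={a.txt, b.txt, c.txt, d.txt, e.txt, f.txt} staged={f.txt}
After op 11 (git add e.txt): modified={a.txt, b.txt, c.txt, d.txt, f.txt} staged={e.txt, f.txt}
After op 12 (git add d.txt): modified={a.txt, b.txt, c.txt, f.txt} staged={d.txt, e.txt, f.txt}
After op 13 (modify d.txt): modified={a.txt, b.txt, c.txt, d.txt, f.txt} staged={d.txt, e.txt, f.txt}
After op 14 (git add a.txt): modified={b.txt, c.txt, d.txt, f.txt} staged={a.txt, d.txt, e.txt, f.txt}
After op 15 (modify b.txt): modified={b.txt, c.txt, d.txt, f.txt} staged={a.txt, d.txt, e.txt, f.txt}
After op 16 (git commit): modified={b.txt, c.txt, d.txt, f.txt} staged={none}
After op 17 (modify d.txt): modified={b.txt, c.txt, d.txt, f.txt} staged={none}
After op 18 (modify a.txt): modified={a.txt, b.txt, c.txt, d.txt, f.txt} staged={none}
After op 19 (git add f.txt): modified={a.txt, b.txt, c.txt, d.txt} staged={f.txt}
After op 20 (git commit): modified={a.txt, b.txt, c.txt, d.txt} staged={none}
After op 21 (modify e.txt): modified={a.txt, b.txt, c.txt, d.txt, e.txt} staged={none}
After op 22 (git add f.txt): modified={a.txt, b.txt, c.txt, d.txt, e.txt} staged={none}
After op 23 (modify f.txt): modified={a.txt, b.txt, c.txt, d.txt, e.txt, f.txt} staged={none}
After op 24 (git add e.txt): modified={a.txt, b.txt, c.txt, d.txt, f.txt} staged={e.txt}
After op 25 (git add b.txt): modified={a.txt, c.txt, d.txt, f.txt} staged={b.txt, e.txt}
After op 26 (modify b.txt): modified={a.txt, b.txt, c.txt, d.txt, f.txt} staged={b.txt, e.txt}
After op 27 (modify e.txt): modified={a.txt, b.txt, c.txt, d.txt, e.txt, f.txt} staged={b.txt, e.txt}
After op 28 (git commit): modified={a.txt, b.txt, c.txt, d.txt, e.txt, f.txt} staged={none}
After op 29 (git add f.txt): modified={a.txt, b.txt, c.txt, d.txt, e.txt} staged={f.txt}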